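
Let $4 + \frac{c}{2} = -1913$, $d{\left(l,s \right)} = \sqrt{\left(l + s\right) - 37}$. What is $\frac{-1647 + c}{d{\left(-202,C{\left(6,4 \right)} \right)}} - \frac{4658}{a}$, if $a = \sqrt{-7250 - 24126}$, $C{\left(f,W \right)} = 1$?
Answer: $\frac{i \left(39593 \sqrt{1961} + 1535463 \sqrt{238}\right)}{66674} \approx 381.58 i$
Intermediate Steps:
$d{\left(l,s \right)} = \sqrt{-37 + l + s}$
$c = -3834$ ($c = -8 + 2 \left(-1913\right) = -8 - 3826 = -3834$)
$a = 4 i \sqrt{1961}$ ($a = \sqrt{-31376} = 4 i \sqrt{1961} \approx 177.13 i$)
$\frac{-1647 + c}{d{\left(-202,C{\left(6,4 \right)} \right)}} - \frac{4658}{a} = \frac{-1647 - 3834}{\sqrt{-37 - 202 + 1}} - \frac{4658}{4 i \sqrt{1961}} = - \frac{5481}{\sqrt{-238}} - 4658 \left(- \frac{i \sqrt{1961}}{7844}\right) = - \frac{5481}{i \sqrt{238}} + \frac{2329 i \sqrt{1961}}{3922} = - 5481 \left(- \frac{i \sqrt{238}}{238}\right) + \frac{2329 i \sqrt{1961}}{3922} = \frac{783 i \sqrt{238}}{34} + \frac{2329 i \sqrt{1961}}{3922}$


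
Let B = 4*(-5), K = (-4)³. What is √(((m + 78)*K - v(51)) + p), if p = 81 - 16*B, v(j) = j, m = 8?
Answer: I*√5154 ≈ 71.791*I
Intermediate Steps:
K = -64
B = -20
p = 401 (p = 81 - 16*(-20) = 81 + 320 = 401)
√(((m + 78)*K - v(51)) + p) = √(((8 + 78)*(-64) - 1*51) + 401) = √((86*(-64) - 51) + 401) = √((-5504 - 51) + 401) = √(-5555 + 401) = √(-5154) = I*√5154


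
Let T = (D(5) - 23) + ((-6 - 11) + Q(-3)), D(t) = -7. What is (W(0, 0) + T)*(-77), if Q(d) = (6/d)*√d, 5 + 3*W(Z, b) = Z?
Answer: 11242/3 + 154*I*√3 ≈ 3747.3 + 266.74*I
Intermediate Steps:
W(Z, b) = -5/3 + Z/3
Q(d) = 6/√d
T = -47 - 2*I*√3 (T = (-7 - 23) + ((-6 - 11) + 6/√(-3)) = -30 + (-17 + 6*(-I*√3/3)) = -30 + (-17 - 2*I*√3) = -47 - 2*I*√3 ≈ -47.0 - 3.4641*I)
(W(0, 0) + T)*(-77) = ((-5/3 + (⅓)*0) + (-47 - 2*I*√3))*(-77) = ((-5/3 + 0) + (-47 - 2*I*√3))*(-77) = (-5/3 + (-47 - 2*I*√3))*(-77) = (-146/3 - 2*I*√3)*(-77) = 11242/3 + 154*I*√3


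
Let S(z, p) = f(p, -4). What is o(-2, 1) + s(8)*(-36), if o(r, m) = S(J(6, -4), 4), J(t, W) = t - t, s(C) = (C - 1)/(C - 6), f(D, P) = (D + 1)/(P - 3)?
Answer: -887/7 ≈ -126.71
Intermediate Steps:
f(D, P) = (1 + D)/(-3 + P)
s(C) = (-1 + C)/(-6 + C)
J(t, W) = 0
S(z, p) = -1/7 - p/7 (S(z, p) = (1 + p)/(-3 - 4) = (1 + p)/(-7) = -(1 + p)/7 = -1/7 - p/7)
o(r, m) = -5/7 (o(r, m) = -1/7 - 1/7*4 = -1/7 - 4/7 = -5/7)
o(-2, 1) + s(8)*(-36) = -5/7 + ((-1 + 8)/(-6 + 8))*(-36) = -5/7 + (7/2)*(-36) = -5/7 - 126 = -887/7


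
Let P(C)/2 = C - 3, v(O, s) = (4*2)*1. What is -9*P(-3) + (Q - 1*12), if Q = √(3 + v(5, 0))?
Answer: 96 + √11 ≈ 99.317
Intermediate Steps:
v(O, s) = 8 (v(O, s) = 8*1 = 8)
P(C) = -6 + 2*C (P(C) = 2*(C - 3) = 2*(-3 + C) = -6 + 2*C)
Q = √11 (Q = √(3 + 8) = √11 ≈ 3.3166)
-9*P(-3) + (Q - 1*12) = -9*(-6 + 2*(-3)) + (√11 - 1*12) = -9*(-6 - 6) + (√11 - 12) = -9*(-12) + (-12 + √11) = 108 + (-12 + √11) = 96 + √11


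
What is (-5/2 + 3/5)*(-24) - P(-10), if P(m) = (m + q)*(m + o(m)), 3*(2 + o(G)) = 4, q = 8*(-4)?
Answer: -2012/5 ≈ -402.40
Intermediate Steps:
q = -32
o(G) = -2/3 (o(G) = -2 + (1/3)*4 = -2 + 4/3 = -2/3)
P(m) = (-32 + m)*(-2/3 + m) (P(m) = (m - 32)*(m - 2/3) = (-32 + m)*(-2/3 + m))
(-5/2 + 3/5)*(-24) - P(-10) = (-5/2 + 3/5)*(-24) - (64/3 + (-10)**2 - 98/3*(-10)) = (-5*1/2 + 3*(1/5))*(-24) - (64/3 + 100 + 980/3) = (-5/2 + 3/5)*(-24) - 1*448 = -19/10*(-24) - 448 = 228/5 - 448 = -2012/5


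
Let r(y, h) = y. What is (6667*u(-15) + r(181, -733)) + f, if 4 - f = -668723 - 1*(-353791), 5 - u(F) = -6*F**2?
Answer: 9348902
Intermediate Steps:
u(F) = 5 + 6*F**2 (u(F) = 5 - (-6)*F**2 = 5 + 6*F**2)
f = 314936 (f = 4 - (-668723 - 1*(-353791)) = 4 - (-668723 + 353791) = 4 - 1*(-314932) = 4 + 314932 = 314936)
(6667*u(-15) + r(181, -733)) + f = (6667*(5 + 6*(-15)**2) + 181) + 314936 = (6667*(5 + 6*225) + 181) + 314936 = (6667*(5 + 1350) + 181) + 314936 = (6667*1355 + 181) + 314936 = (9033785 + 181) + 314936 = 9033966 + 314936 = 9348902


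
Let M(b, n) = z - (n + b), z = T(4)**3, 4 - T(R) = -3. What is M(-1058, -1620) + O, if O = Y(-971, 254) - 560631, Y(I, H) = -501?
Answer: -558111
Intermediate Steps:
T(R) = 7 (T(R) = 4 - 1*(-3) = 4 + 3 = 7)
z = 343 (z = 7**3 = 343)
M(b, n) = 343 - b - n (M(b, n) = 343 - (n + b) = 343 - (b + n) = 343 + (-b - n) = 343 - b - n)
O = -561132 (O = -501 - 560631 = -561132)
M(-1058, -1620) + O = (343 - 1*(-1058) - 1*(-1620)) - 561132 = (343 + 1058 + 1620) - 561132 = 3021 - 561132 = -558111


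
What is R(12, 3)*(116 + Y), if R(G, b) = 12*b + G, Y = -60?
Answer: 2688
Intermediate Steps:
R(G, b) = G + 12*b
R(12, 3)*(116 + Y) = (12 + 12*3)*(116 - 60) = (12 + 36)*56 = 48*56 = 2688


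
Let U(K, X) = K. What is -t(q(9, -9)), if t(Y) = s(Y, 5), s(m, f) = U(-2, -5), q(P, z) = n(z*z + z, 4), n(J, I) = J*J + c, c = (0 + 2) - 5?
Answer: 2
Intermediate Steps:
c = -3 (c = 2 - 5 = -3)
n(J, I) = -3 + J² (n(J, I) = J*J - 3 = J² - 3 = -3 + J²)
q(P, z) = -3 + (z + z²)² (q(P, z) = -3 + (z*z + z)² = -3 + (z² + z)² = -3 + (z + z²)²)
s(m, f) = -2
t(Y) = -2
-t(q(9, -9)) = -1*(-2) = 2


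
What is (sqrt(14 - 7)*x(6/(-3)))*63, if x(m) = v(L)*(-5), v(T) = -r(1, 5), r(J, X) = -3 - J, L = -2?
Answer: -1260*sqrt(7) ≈ -3333.6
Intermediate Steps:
v(T) = 4 (v(T) = -(-3 - 1*1) = -(-3 - 1) = -1*(-4) = 4)
x(m) = -20 (x(m) = 4*(-5) = -20)
(sqrt(14 - 7)*x(6/(-3)))*63 = (sqrt(14 - 7)*(-20))*63 = (sqrt(7)*(-20))*63 = -20*sqrt(7)*63 = -1260*sqrt(7)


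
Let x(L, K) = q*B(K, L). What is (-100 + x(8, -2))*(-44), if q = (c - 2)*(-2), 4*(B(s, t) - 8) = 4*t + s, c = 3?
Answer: 5764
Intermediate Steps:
B(s, t) = 8 + t + s/4 (B(s, t) = 8 + (4*t + s)/4 = 8 + (s + 4*t)/4 = 8 + (t + s/4) = 8 + t + s/4)
q = -2 (q = (3 - 2)*(-2) = 1*(-2) = -2)
x(L, K) = -16 - 2*L - K/2 (x(L, K) = -2*(8 + L + K/4) = -16 - 2*L - K/2)
(-100 + x(8, -2))*(-44) = (-100 + (-16 - 2*8 - 1/2*(-2)))*(-44) = (-100 + (-16 - 16 + 1))*(-44) = (-100 - 31)*(-44) = -131*(-44) = 5764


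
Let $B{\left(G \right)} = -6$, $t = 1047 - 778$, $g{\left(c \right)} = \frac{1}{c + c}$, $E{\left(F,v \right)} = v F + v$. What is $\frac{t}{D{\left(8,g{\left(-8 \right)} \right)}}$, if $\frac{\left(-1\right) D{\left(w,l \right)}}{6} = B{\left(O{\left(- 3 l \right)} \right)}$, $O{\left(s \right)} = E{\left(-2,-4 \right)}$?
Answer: $\frac{269}{36} \approx 7.4722$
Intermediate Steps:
$E{\left(F,v \right)} = v + F v$ ($E{\left(F,v \right)} = F v + v = v + F v$)
$g{\left(c \right)} = \frac{1}{2 c}$
$t = 269$ ($t = 1047 - 778 = 269$)
$O{\left(s \right)} = 4$ ($O{\left(s \right)} = - 4 \left(1 - 2\right) = \left(-4\right) \left(-1\right) = 4$)
$D{\left(w,l \right)} = 36$ ($D{\left(w,l \right)} = \left(-6\right) \left(-6\right) = 36$)
$\frac{t}{D{\left(8,g{\left(-8 \right)} \right)}} = \frac{269}{36}$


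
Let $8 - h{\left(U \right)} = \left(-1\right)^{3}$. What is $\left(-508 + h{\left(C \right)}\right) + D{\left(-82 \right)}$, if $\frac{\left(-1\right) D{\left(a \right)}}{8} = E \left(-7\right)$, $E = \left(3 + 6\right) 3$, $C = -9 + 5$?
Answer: $1013$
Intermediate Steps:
$C = -4$
$E = 27$ ($E = 9 \cdot 3 = 27$)
$h{\left(U \right)} = 9$ ($h{\left(U \right)} = 8 - \left(-1\right)^{3} = 8 - -1 = 8 + 1 = 9$)
$D{\left(a \right)} = 1512$ ($D{\left(a \right)} = - 8 \cdot 27 \left(-7\right) = \left(-8\right) \left(-189\right) = 1512$)
$\left(-508 + h{\left(C \right)}\right) + D{\left(-82 \right)} = \left(-508 + 9\right) + 1512 = -499 + 1512 = 1013$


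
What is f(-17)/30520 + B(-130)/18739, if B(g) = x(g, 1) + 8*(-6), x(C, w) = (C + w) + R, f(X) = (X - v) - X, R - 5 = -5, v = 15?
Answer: -162375/16340408 ≈ -0.0099370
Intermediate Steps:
R = 0 (R = 5 - 5 = 0)
f(X) = -15 (f(X) = (X - 1*15) - X = (X - 15) - X = (-15 + X) - X = -15)
x(C, w) = C + w (x(C, w) = (C + w) + 0 = C + w)
B(g) = -47 + g (B(g) = (g + 1) + 8*(-6) = (1 + g) - 48 = -47 + g)
f(-17)/30520 + B(-130)/18739 = -15/30520 + (-47 - 130)/18739 = -15*1/30520 - 177*1/18739 = -3/6104 - 177/18739 = -162375/16340408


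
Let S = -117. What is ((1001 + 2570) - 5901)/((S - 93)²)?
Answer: -233/4410 ≈ -0.052834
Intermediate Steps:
((1001 + 2570) - 5901)/((S - 93)²) = ((1001 + 2570) - 5901)/((-117 - 93)²) = (3571 - 5901)/((-210)²) = -2330/44100 = -2330*1/44100 = -233/4410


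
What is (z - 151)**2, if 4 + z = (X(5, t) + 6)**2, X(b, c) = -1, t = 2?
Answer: 16900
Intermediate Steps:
z = 21 (z = -4 + (-1 + 6)**2 = -4 + 5**2 = -4 + 25 = 21)
(z - 151)**2 = (21 - 151)**2 = (-130)**2 = 16900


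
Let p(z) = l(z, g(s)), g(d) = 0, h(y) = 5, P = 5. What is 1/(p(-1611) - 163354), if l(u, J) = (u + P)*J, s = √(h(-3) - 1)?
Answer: -1/163354 ≈ -6.1217e-6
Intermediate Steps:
s = 2 (s = √(5 - 1) = √4 = 2)
l(u, J) = J*(5 + u) (l(u, J) = (u + 5)*J = (5 + u)*J = J*(5 + u))
p(z) = 0 (p(z) = 0*(5 + z) = 0)
1/(p(-1611) - 163354) = 1/(0 - 163354) = 1/(-163354) = -1/163354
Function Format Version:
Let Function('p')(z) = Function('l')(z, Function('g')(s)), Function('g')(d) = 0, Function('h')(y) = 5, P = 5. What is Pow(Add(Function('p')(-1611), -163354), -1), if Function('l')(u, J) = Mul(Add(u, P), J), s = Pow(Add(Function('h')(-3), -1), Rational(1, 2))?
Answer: Rational(-1, 163354) ≈ -6.1217e-6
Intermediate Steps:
s = 2 (s = Pow(Add(5, -1), Rational(1, 2)) = Pow(4, Rational(1, 2)) = 2)
Function('l')(u, J) = Mul(J, Add(5, u)) (Function('l')(u, J) = Mul(Add(u, 5), J) = Mul(Add(5, u), J) = Mul(J, Add(5, u)))
Function('p')(z) = 0 (Function('p')(z) = Mul(0, Add(5, z)) = 0)
Pow(Add(Function('p')(-1611), -163354), -1) = Pow(Add(0, -163354), -1) = Pow(-163354, -1) = Rational(-1, 163354)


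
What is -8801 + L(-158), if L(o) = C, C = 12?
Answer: -8789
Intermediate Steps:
L(o) = 12
-8801 + L(-158) = -8801 + 12 = -8789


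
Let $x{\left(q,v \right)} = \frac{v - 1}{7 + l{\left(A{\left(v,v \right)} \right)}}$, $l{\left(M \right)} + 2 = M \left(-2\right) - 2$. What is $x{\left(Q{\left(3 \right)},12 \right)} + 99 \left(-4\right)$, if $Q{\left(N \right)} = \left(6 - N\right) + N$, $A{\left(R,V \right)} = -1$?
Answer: $- \frac{1969}{5} \approx -393.8$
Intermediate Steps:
$l{\left(M \right)} = -4 - 2 M$ ($l{\left(M \right)} = -2 + \left(M \left(-2\right) - 2\right) = -2 - \left(2 + 2 M\right) = -4 - 2 M$)
$Q{\left(N \right)} = 6$
$x{\left(q,v \right)} = - \frac{1}{5} + \frac{v}{5}$ ($x{\left(q,v \right)} = \frac{v - 1}{7 - 2} = \frac{-1 + v}{7 + \left(-4 + 2\right)} = \frac{-1 + v}{7 - 2} = \frac{-1 + v}{5} = \left(-1 + v\right) \frac{1}{5} = - \frac{1}{5} + \frac{v}{5}$)
$x{\left(Q{\left(3 \right)},12 \right)} + 99 \left(-4\right) = \left(- \frac{1}{5} + \frac{1}{5} \cdot 12\right) + 99 \left(-4\right) = \left(- \frac{1}{5} + \frac{12}{5}\right) - 396 = \frac{11}{5} - 396 = - \frac{1969}{5}$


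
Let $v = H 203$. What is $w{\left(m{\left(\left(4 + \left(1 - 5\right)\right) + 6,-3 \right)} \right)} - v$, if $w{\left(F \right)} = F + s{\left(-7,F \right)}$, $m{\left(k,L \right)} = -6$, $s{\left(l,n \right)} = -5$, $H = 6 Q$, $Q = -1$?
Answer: $1207$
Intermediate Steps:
$H = -6$ ($H = 6 \left(-1\right) = -6$)
$v = -1218$ ($v = \left(-6\right) 203 = -1218$)
$w{\left(F \right)} = -5 + F$ ($w{\left(F \right)} = F - 5 = -5 + F$)
$w{\left(m{\left(\left(4 + \left(1 - 5\right)\right) + 6,-3 \right)} \right)} - v = \left(-5 - 6\right) - -1218 = -11 + 1218 = 1207$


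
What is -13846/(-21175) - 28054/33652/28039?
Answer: 84831522147/129740658850 ≈ 0.65385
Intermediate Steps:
-13846/(-21175) - 28054/33652/28039 = -13846*(-1/21175) - 28054*1/33652*(1/28039) = 1978/3025 - 14027/16826*1/28039 = 1978/3025 - 14027/471784214 = 84831522147/129740658850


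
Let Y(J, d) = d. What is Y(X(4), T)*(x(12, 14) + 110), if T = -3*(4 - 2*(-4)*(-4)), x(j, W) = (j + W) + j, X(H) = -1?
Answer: 12432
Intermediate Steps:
x(j, W) = W + 2*j (x(j, W) = (W + j) + j = W + 2*j)
T = 84 (T = -3*(4 + 8*(-4)) = -3*(4 - 32) = -3*(-28) = 84)
Y(X(4), T)*(x(12, 14) + 110) = 84*((14 + 2*12) + 110) = 84*((14 + 24) + 110) = 84*(38 + 110) = 84*148 = 12432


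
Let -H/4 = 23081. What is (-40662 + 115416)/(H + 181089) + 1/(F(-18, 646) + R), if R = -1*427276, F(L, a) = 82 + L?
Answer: 31935717083/37921473180 ≈ 0.84215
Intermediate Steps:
H = -92324 (H = -4*23081 = -92324)
R = -427276
(-40662 + 115416)/(H + 181089) + 1/(F(-18, 646) + R) = (-40662 + 115416)/(-92324 + 181089) + 1/((82 - 18) - 427276) = 74754/88765 + 1/(64 - 427276) = 74754*(1/88765) + 1/(-427212) = 74754/88765 - 1/427212 = 31935717083/37921473180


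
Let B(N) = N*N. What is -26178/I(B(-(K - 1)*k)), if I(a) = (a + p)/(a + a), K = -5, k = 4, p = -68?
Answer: -7539264/127 ≈ -59364.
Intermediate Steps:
B(N) = N²
I(a) = (-68 + a)/(2*a) (I(a) = (a - 68)/(a + a) = (-68 + a)/((2*a)) = (-68 + a)*(1/(2*a)) = (-68 + a)/(2*a))
-26178/I(B(-(K - 1)*k)) = -26178*2*(16*(-5 - 1)²)/(-68 + (-(-5 - 1)*4)²) = -26178*1152/(-68 + (-(-6)*4)²) = -26178*1152/(-68 + (-1*(-24))²) = -26178*1152/(-68 + 24²) = -26178*1152/(-68 + 576) = -26178/((½)*(1/576)*508) = -26178/127/288 = -26178*288/127 = -7539264/127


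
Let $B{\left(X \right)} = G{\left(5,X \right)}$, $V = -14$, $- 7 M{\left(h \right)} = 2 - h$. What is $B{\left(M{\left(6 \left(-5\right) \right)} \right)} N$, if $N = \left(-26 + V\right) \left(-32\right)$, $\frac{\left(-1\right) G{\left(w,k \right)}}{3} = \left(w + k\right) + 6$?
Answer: $- \frac{172800}{7} \approx -24686.0$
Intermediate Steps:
$M{\left(h \right)} = - \frac{2}{7} + \frac{h}{7}$ ($M{\left(h \right)} = - \frac{2 - h}{7} = - \frac{2}{7} + \frac{h}{7}$)
$G{\left(w,k \right)} = -18 - 3 k - 3 w$ ($G{\left(w,k \right)} = - 3 \left(\left(w + k\right) + 6\right) = - 3 \left(\left(k + w\right) + 6\right) = - 3 \left(6 + k + w\right) = -18 - 3 k - 3 w$)
$N = 1280$ ($N = \left(-26 - 14\right) \left(-32\right) = \left(-40\right) \left(-32\right) = 1280$)
$B{\left(X \right)} = -33 - 3 X$ ($B{\left(X \right)} = -18 - 3 X - 15 = -33 - 3 X$)
$B{\left(M{\left(6 \left(-5\right) \right)} \right)} N = \left(-33 - 3 \left(- \frac{2}{7} + \frac{6 \left(-5\right)}{7}\right)\right) 1280 = \left(-33 - 3 \left(- \frac{2}{7} + \frac{1}{7} \left(-30\right)\right)\right) 1280 = \left(-33 - 3 \left(- \frac{2}{7} - \frac{30}{7}\right)\right) 1280 = \left(-33 - - \frac{96}{7}\right) 1280 = \left(-33 + \frac{96}{7}\right) 1280 = \left(- \frac{135}{7}\right) 1280 = - \frac{172800}{7}$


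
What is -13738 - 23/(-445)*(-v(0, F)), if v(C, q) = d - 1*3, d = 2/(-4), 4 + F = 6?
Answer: -12226659/890 ≈ -13738.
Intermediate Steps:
F = 2 (F = -4 + 6 = 2)
d = -1/2 (d = 2*(-1/4) = -1/2 ≈ -0.50000)
v(C, q) = -7/2 (v(C, q) = -1/2 - 1*3 = -1/2 - 3 = -7/2)
-13738 - 23/(-445)*(-v(0, F)) = -13738 - 23/(-445)*(-1*(-7/2)) = -13738 - 23*(-1/445)*7/2 = -13738 - (-23)*7/(445*2) = -13738 - 1*(-161/890) = -13738 + 161/890 = -12226659/890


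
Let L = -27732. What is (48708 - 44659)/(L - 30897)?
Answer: -4049/58629 ≈ -0.069061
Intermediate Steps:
(48708 - 44659)/(L - 30897) = (48708 - 44659)/(-27732 - 30897) = 4049/(-58629) = 4049*(-1/58629) = -4049/58629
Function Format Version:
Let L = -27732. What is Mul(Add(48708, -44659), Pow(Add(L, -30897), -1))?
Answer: Rational(-4049, 58629) ≈ -0.069061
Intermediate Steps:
Mul(Add(48708, -44659), Pow(Add(L, -30897), -1)) = Mul(Add(48708, -44659), Pow(Add(-27732, -30897), -1)) = Mul(4049, Pow(-58629, -1)) = Mul(4049, Rational(-1, 58629)) = Rational(-4049, 58629)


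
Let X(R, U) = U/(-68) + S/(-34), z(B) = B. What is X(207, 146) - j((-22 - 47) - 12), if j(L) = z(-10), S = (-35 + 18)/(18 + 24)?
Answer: 11231/1428 ≈ 7.8648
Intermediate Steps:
S = -17/42 ≈ -0.40476
j(L) = -10
X(R, U) = 1/84 - U/68 (X(R, U) = U/(-68) - 17/42/(-34) = U*(-1/68) - 17/42*(-1/34) = -U/68 + 1/84 = 1/84 - U/68)
X(207, 146) - j((-22 - 47) - 12) = (1/84 - 1/68*146) - 1*(-10) = (1/84 - 73/34) + 10 = -3049/1428 + 10 = 11231/1428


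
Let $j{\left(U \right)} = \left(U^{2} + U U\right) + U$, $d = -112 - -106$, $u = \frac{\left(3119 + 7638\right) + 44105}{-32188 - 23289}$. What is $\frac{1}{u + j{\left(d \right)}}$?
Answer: $\frac{55477}{3606620} \approx 0.015382$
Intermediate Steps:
$u = - \frac{54862}{55477}$ ($u = \frac{10757 + 44105}{-55477} = 54862 \left(- \frac{1}{55477}\right) = - \frac{54862}{55477} \approx -0.98891$)
$d = -6$ ($d = -112 + 106 = -6$)
$j{\left(U \right)} = U + 2 U^{2}$ ($j{\left(U \right)} = \left(U^{2} + U^{2}\right) + U = 2 U^{2} + U = U + 2 U^{2}$)
$\frac{1}{u + j{\left(d \right)}} = \frac{1}{- \frac{54862}{55477} - 6 \left(1 + 2 \left(-6\right)\right)} = \frac{1}{- \frac{54862}{55477} - 6 \left(1 - 12\right)} = \frac{1}{- \frac{54862}{55477} - -66} = \frac{1}{- \frac{54862}{55477} + 66} = \frac{1}{\frac{3606620}{55477}} = \frac{55477}{3606620}$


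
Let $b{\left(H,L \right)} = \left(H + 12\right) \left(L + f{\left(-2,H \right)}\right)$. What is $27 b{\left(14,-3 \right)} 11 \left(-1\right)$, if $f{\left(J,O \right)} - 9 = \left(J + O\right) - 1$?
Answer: $-131274$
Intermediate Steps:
$f{\left(J,O \right)} = 8 + J + O$ ($f{\left(J,O \right)} = 9 - \left(1 - J - O\right) = 9 + \left(-1 + J + O\right) = 8 + J + O$)
$b{\left(H,L \right)} = \left(12 + H\right) \left(6 + H + L\right)$ ($b{\left(H,L \right)} = \left(H + 12\right) \left(L + \left(8 - 2 + H\right)\right) = \left(12 + H\right) \left(L + \left(6 + H\right)\right) = \left(12 + H\right) \left(6 + H + L\right)$)
$27 b{\left(14,-3 \right)} 11 \left(-1\right) = 27 \left(72 + 14^{2} + 12 \left(-3\right) + 18 \cdot 14 + 14 \left(-3\right)\right) 11 \left(-1\right) = 27 \left(72 + 196 - 36 + 252 - 42\right) \left(-11\right) = 27 \cdot 442 \left(-11\right) = 11934 \left(-11\right) = -131274$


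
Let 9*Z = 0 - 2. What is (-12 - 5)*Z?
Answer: 34/9 ≈ 3.7778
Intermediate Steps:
Z = -2/9 (Z = (0 - 2)/9 = (⅑)*(-2) = -2/9 ≈ -0.22222)
(-12 - 5)*Z = (-12 - 5)*(-2/9) = -17*(-2/9) = 34/9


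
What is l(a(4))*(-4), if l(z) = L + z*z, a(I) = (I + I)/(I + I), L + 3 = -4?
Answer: 24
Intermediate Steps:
L = -7 (L = -3 - 4 = -7)
a(I) = 1 (a(I) = (2*I)/((2*I)) = (2*I)*(1/(2*I)) = 1)
l(z) = -7 + z² (l(z) = -7 + z*z = -7 + z²)
l(a(4))*(-4) = (-7 + 1²)*(-4) = (-7 + 1)*(-4) = -6*(-4) = 24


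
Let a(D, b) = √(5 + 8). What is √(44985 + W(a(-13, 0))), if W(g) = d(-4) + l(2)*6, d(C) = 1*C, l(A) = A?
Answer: √44993 ≈ 212.12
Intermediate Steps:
d(C) = C
a(D, b) = √13
W(g) = 8 (W(g) = -4 + 2*6 = -4 + 12 = 8)
√(44985 + W(a(-13, 0))) = √(44985 + 8) = √44993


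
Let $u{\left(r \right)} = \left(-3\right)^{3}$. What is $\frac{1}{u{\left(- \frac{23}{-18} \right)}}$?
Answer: $- \frac{1}{27} \approx -0.037037$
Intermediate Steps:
$u{\left(r \right)} = -27$
$\frac{1}{u{\left(- \frac{23}{-18} \right)}} = \frac{1}{-27} = - \frac{1}{27}$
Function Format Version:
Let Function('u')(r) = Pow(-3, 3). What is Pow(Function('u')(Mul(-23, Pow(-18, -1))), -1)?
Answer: Rational(-1, 27) ≈ -0.037037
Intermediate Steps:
Function('u')(r) = -27
Pow(Function('u')(Mul(-23, Pow(-18, -1))), -1) = Pow(-27, -1) = Rational(-1, 27)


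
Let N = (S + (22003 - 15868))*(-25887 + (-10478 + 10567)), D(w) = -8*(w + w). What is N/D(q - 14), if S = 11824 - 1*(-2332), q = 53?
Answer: 261733609/312 ≈ 8.3889e+5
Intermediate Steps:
S = 14156 (S = 11824 + 2332 = 14156)
D(w) = -16*w
N = -523467218 (N = (14156 + (22003 - 15868))*(-25887 + (-10478 + 10567)) = (14156 + 6135)*(-25887 + 89) = 20291*(-25798) = -523467218)
N/D(q - 14) = -523467218*(-1/(16*(53 - 14))) = -523467218/((-16*39)) = -523467218/(-624) = -523467218*(-1/624) = 261733609/312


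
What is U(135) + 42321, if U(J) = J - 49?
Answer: 42407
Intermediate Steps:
U(J) = -49 + J
U(135) + 42321 = (-49 + 135) + 42321 = 86 + 42321 = 42407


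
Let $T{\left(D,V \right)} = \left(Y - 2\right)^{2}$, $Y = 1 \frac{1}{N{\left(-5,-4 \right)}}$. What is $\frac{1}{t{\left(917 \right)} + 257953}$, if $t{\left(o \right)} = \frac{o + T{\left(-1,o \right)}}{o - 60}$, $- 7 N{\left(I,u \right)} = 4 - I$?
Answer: $\frac{69417}{17906398303} \approx 3.8767 \cdot 10^{-6}$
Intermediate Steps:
$N{\left(I,u \right)} = - \frac{4}{7} + \frac{I}{7}$ ($N{\left(I,u \right)} = - \frac{4 - I}{7} = - \frac{4}{7} + \frac{I}{7}$)
$Y = - \frac{7}{9}$ ($Y = 1 \frac{1}{- \frac{4}{7} + \frac{1}{7} \left(-5\right)} = 1 \frac{1}{- \frac{4}{7} - \frac{5}{7}} = 1 \frac{1}{- \frac{9}{7}} = 1 \left(- \frac{7}{9}\right) = - \frac{7}{9} \approx -0.77778$)
$T{\left(D,V \right)} = \frac{625}{81}$ ($T{\left(D,V \right)} = \left(- \frac{7}{9} - 2\right)^{2} = \left(- \frac{25}{9}\right)^{2} = \frac{625}{81}$)
$t{\left(o \right)} = \frac{\frac{625}{81} + o}{-60 + o}$ ($t{\left(o \right)} = \frac{o + \frac{625}{81}}{o - 60} = \frac{\frac{625}{81} + o}{-60 + o}$)
$\frac{1}{t{\left(917 \right)} + 257953} = \frac{1}{\frac{\frac{625}{81} + 917}{-60 + 917} + 257953} = \frac{1}{\frac{1}{857} \cdot \frac{74902}{81} + 257953} = \frac{1}{\frac{74902}{69417} + 257953} = \frac{1}{\frac{17906398303}{69417}} = \frac{69417}{17906398303}$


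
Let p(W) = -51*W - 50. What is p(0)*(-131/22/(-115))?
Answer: -655/253 ≈ -2.5889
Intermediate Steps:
p(W) = -50 - 51*W
p(0)*(-131/22/(-115)) = (-50 - 51*0)*(-131/22/(-115)) = (-50 + 0)*(-131*1/22*(-1/115)) = -(-3275)*(-1)/(11*115) = -50*131/2530 = -655/253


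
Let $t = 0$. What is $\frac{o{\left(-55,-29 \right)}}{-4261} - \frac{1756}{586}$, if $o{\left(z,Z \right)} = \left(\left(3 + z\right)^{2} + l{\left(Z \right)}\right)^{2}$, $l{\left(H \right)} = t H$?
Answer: $- \frac{2146044646}{1248473} \approx -1718.9$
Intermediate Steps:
$l{\left(H \right)} = 0$ ($l{\left(H \right)} = 0 H = 0$)
$o{\left(z,Z \right)} = \left(3 + z\right)^{4}$ ($o{\left(z,Z \right)} = \left(\left(3 + z\right)^{2} + 0\right)^{2} = \left(\left(3 + z\right)^{2}\right)^{2} = \left(3 + z\right)^{4}$)
$\frac{o{\left(-55,-29 \right)}}{-4261} - \frac{1756}{586} = \frac{\left(3 - 55\right)^{4}}{-4261} - \frac{1756}{586} = \left(-52\right)^{4} \left(- \frac{1}{4261}\right) - \frac{878}{293} = 7311616 \left(- \frac{1}{4261}\right) - \frac{878}{293} = - \frac{7311616}{4261} - \frac{878}{293} = - \frac{2146044646}{1248473}$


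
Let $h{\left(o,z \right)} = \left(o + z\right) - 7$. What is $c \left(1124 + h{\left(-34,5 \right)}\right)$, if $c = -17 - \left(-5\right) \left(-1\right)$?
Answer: $-23936$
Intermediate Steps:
$h{\left(o,z \right)} = -7 + o + z$
$c = -22$ ($c = -17 - 5 = -22$)
$c \left(1124 + h{\left(-34,5 \right)}\right) = - 22 \left(1124 - 36\right) = \left(-22\right) 1088 = -23936$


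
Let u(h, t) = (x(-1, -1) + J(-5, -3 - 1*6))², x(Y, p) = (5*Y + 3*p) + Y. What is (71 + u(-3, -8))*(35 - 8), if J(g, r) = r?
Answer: 10665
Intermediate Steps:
x(Y, p) = 3*p + 6*Y (x(Y, p) = (3*p + 5*Y) + Y = 3*p + 6*Y)
u(h, t) = 324 (u(h, t) = ((3*(-1) + 6*(-1)) + (-3 - 1*6))² = ((-3 - 6) + (-3 - 6))² = (-9 - 9)² = (-18)² = 324)
(71 + u(-3, -8))*(35 - 8) = (71 + 324)*(35 - 8) = 395*27 = 10665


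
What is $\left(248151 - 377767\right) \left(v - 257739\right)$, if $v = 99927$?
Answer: $20454960192$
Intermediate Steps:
$\left(248151 - 377767\right) \left(v - 257739\right) = \left(248151 - 377767\right) \left(99927 - 257739\right) = \left(-129616\right) \left(-157812\right) = 20454960192$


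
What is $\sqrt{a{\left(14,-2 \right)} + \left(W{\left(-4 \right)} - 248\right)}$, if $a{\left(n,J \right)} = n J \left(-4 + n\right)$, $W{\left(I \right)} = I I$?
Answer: $16 i \sqrt{2} \approx 22.627 i$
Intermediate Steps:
$W{\left(I \right)} = I^{2}$
$a{\left(n,J \right)} = J n \left(-4 + n\right)$
$\sqrt{a{\left(14,-2 \right)} + \left(W{\left(-4 \right)} - 248\right)} = \sqrt{\left(-2\right) 14 \left(-4 + 14\right) + \left(\left(-4\right)^{2} - 248\right)} = \sqrt{\left(-2\right) 14 \cdot 10 + \left(16 - 248\right)} = \sqrt{-280 - 232} = \sqrt{-512} = 16 i \sqrt{2}$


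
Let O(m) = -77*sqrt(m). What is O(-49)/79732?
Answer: -539*I/79732 ≈ -0.0067602*I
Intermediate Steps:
O(-49)/79732 = -539*I/79732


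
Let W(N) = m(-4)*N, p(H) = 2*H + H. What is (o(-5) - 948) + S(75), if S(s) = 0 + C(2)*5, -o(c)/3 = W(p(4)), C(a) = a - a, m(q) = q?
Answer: -804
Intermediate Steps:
p(H) = 3*H
C(a) = 0
W(N) = -4*N
o(c) = 144 (o(c) = -(-12)*3*4 = -(-12)*12 = -3*(-48) = 144)
S(s) = 0 (S(s) = 0 + 0*5 = 0 + 0 = 0)
(o(-5) - 948) + S(75) = (144 - 948) + 0 = -804 + 0 = -804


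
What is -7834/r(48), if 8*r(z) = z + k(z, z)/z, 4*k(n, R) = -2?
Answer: -6016512/4607 ≈ -1305.9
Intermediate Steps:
k(n, R) = -½ (k(n, R) = (¼)*(-2) = -½)
r(z) = -1/(16*z) + z/8 (r(z) = (z - ½/z)/8 = (z - 1/(2*z))/8 = -1/(16*z) + z/8)
-7834/r(48) = -7834/(-1/16/48 + (⅛)*48) = -7834/(-1/16*1/48 + 6) = -7834/(-1/768 + 6) = -7834/4607/768 = -7834*768/4607 = -6016512/4607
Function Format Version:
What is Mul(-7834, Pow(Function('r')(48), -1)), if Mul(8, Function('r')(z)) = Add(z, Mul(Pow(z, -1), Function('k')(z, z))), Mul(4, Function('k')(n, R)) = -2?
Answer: Rational(-6016512, 4607) ≈ -1305.9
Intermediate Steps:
Function('k')(n, R) = Rational(-1, 2) (Function('k')(n, R) = Mul(Rational(1, 4), -2) = Rational(-1, 2))
Function('r')(z) = Add(Mul(Rational(-1, 16), Pow(z, -1)), Mul(Rational(1, 8), z)) (Function('r')(z) = Mul(Rational(1, 8), Add(z, Mul(Pow(z, -1), Rational(-1, 2)))) = Mul(Rational(1, 8), Add(z, Mul(Rational(-1, 2), Pow(z, -1)))) = Add(Mul(Rational(-1, 16), Pow(z, -1)), Mul(Rational(1, 8), z)))
Mul(-7834, Pow(Function('r')(48), -1)) = Mul(-7834, Pow(Add(Mul(Rational(-1, 16), Pow(48, -1)), Mul(Rational(1, 8), 48)), -1)) = Mul(-7834, Pow(Add(Mul(Rational(-1, 16), Rational(1, 48)), 6), -1)) = Mul(-7834, Pow(Add(Rational(-1, 768), 6), -1)) = Mul(-7834, Pow(Rational(4607, 768), -1)) = Mul(-7834, Rational(768, 4607)) = Rational(-6016512, 4607)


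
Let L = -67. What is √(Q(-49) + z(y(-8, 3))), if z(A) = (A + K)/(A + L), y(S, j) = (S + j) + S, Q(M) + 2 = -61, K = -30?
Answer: I*√24985/20 ≈ 7.9033*I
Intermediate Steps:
Q(M) = -63 (Q(M) = -2 - 61 = -63)
y(S, j) = j + 2*S
z(A) = (-30 + A)/(-67 + A) (z(A) = (A - 30)/(A - 67) = (-30 + A)/(-67 + A))
√(Q(-49) + z(y(-8, 3))) = √(-63 + (-30 + (3 + 2*(-8)))/(-67 + (3 + 2*(-8)))) = √(-63 + (-30 + (3 - 16))/(-67 + (3 - 16))) = √(-63 + (-30 - 13)/(-67 - 13)) = √(-63 - 43/(-80)) = √(-63 - 1/80*(-43)) = √(-63 + 43/80) = √(-4997/80) = I*√24985/20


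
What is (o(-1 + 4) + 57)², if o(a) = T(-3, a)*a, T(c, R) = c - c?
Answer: 3249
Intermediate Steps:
T(c, R) = 0
o(a) = 0 (o(a) = 0*a = 0)
(o(-1 + 4) + 57)² = (0 + 57)² = 57² = 3249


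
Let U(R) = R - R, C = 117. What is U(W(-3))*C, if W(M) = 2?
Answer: 0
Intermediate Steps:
U(R) = 0
U(W(-3))*C = 0*117 = 0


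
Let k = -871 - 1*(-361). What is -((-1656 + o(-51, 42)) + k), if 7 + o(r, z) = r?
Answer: 2224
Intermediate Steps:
o(r, z) = -7 + r
k = -510 (k = -871 + 361 = -510)
-((-1656 + o(-51, 42)) + k) = -((-1656 + (-7 - 51)) - 510) = -((-1656 - 58) - 510) = -(-1714 - 510) = -1*(-2224) = 2224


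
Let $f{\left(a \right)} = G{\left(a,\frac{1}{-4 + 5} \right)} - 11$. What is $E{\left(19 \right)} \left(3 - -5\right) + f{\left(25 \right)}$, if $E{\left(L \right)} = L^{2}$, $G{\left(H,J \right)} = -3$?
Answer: $2874$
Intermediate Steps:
$f{\left(a \right)} = -14$ ($f{\left(a \right)} = -3 - 11 = -14$)
$E{\left(19 \right)} \left(3 - -5\right) + f{\left(25 \right)} = 19^{2} \left(3 - -5\right) - 14 = 361 \left(3 + 5\right) - 14 = 361 \cdot 8 - 14 = 2888 - 14 = 2874$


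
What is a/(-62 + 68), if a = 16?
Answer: 8/3 ≈ 2.6667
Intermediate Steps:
a/(-62 + 68) = 16/(-62 + 68) = 16/6 = 16*(1/6) = 8/3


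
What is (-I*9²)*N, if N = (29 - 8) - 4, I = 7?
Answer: -9639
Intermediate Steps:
N = 17 (N = 21 - 4 = 17)
(-I*9²)*N = (-1*7*9²)*17 = -7*81*17 = -567*17 = -9639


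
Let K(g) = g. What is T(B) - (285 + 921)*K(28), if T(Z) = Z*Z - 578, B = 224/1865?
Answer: -119463065674/3478225 ≈ -34346.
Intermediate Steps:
B = 224/1865 (B = 224*(1/1865) = 224/1865 ≈ 0.12011)
T(Z) = -578 + Z² (T(Z) = Z² - 578 = -578 + Z²)
T(B) - (285 + 921)*K(28) = (-578 + (224/1865)²) - (285 + 921)*28 = (-578 + 50176/3478225) - 1206*28 = -2010363874/3478225 - 1*33768 = -2010363874/3478225 - 33768 = -119463065674/3478225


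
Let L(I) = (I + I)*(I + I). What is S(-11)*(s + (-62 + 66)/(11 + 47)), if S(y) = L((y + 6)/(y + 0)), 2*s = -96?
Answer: -139000/3509 ≈ -39.612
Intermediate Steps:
s = -48 (s = (1/2)*(-96) = -48)
L(I) = 4*I**2 (L(I) = (2*I)*(2*I) = 4*I**2)
S(y) = 4*(6 + y)**2/y**2 (S(y) = 4*((y + 6)/(y + 0))**2 = 4*((6 + y)/y)**2 = 4*((6 + y)**2/y**2) = 4*(6 + y)**2/y**2)
S(-11)*(s + (-62 + 66)/(11 + 47)) = (4*(6 - 11)**2/(-11)**2)*(-48 + (-62 + 66)/(11 + 47)) = (4*(1/121)*(-5)**2)*(-48 + 4/58) = (4*(1/121)*25)*(-48 + 4*(1/58)) = 100*(-48 + 2/29)/121 = (100/121)*(-1390/29) = -139000/3509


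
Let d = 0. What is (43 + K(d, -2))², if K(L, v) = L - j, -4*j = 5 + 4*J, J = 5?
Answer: 38809/16 ≈ 2425.6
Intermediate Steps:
j = -25/4 (j = -(5 + 4*5)/4 = -(5 + 20)/4 = -¼*25 = -25/4 ≈ -6.2500)
K(L, v) = 25/4 + L (K(L, v) = L - 1*(-25/4) = L + 25/4 = 25/4 + L)
(43 + K(d, -2))² = (43 + (25/4 + 0))² = (43 + 25/4)² = (197/4)² = 38809/16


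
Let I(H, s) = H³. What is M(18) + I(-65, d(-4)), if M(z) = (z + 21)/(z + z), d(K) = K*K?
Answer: -3295487/12 ≈ -2.7462e+5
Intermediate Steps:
d(K) = K²
M(z) = (21 + z)/(2*z) (M(z) = (21 + z)/((2*z)) = (21 + z)*(1/(2*z)) = (21 + z)/(2*z))
M(18) + I(-65, d(-4)) = (½)*(21 + 18)/18 + (-65)³ = (½)*(1/18)*39 - 274625 = 13/12 - 274625 = -3295487/12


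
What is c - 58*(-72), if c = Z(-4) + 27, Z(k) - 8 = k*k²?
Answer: 4147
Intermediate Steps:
Z(k) = 8 + k³ (Z(k) = 8 + k*k² = 8 + k³)
c = -29 (c = (8 + (-4)³) + 27 = (8 - 64) + 27 = -56 + 27 = -29)
c - 58*(-72) = -29 - 58*(-72) = -29 + 4176 = 4147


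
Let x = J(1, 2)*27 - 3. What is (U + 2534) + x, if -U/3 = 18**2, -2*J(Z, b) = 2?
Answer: 1532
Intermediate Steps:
J(Z, b) = -1 (J(Z, b) = -1/2*2 = -1)
U = -972 (U = -3*18**2 = -3*324 = -972)
x = -30 (x = -1*27 - 3 = -27 - 3 = -30)
(U + 2534) + x = (-972 + 2534) - 30 = 1562 - 30 = 1532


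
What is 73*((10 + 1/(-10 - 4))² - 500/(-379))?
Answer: 541708107/74284 ≈ 7292.4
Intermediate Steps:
73*((10 + 1/(-10 - 4))² - 500/(-379)) = 73*((10 + 1/(-14))² - 500*(-1/379)) = 73*((10 - 1/14)² + 500/379) = 73*((139/14)² + 500/379) = 73*(19321/196 + 500/379) = 73*(7420659/74284) = 541708107/74284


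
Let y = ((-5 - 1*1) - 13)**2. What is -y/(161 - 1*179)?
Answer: 361/18 ≈ 20.056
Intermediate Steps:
y = 361 (y = ((-5 - 1) - 13)**2 = (-6 - 13)**2 = (-19)**2 = 361)
-y/(161 - 1*179) = -361/(161 - 1*179) = -361/(161 - 179) = -361/(-18) = -361*(-1)/18 = -1*(-361/18) = 361/18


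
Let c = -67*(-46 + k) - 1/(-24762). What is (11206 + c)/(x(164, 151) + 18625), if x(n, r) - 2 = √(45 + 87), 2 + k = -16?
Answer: 2382160021661/2863849085238 - 383662429*√33/4295773627857 ≈ 0.83129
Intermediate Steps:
k = -18 (k = -2 - 16 = -18)
c = 106179457/24762 (c = -67*(-46 - 18) - 1/(-24762) = -67*(-64) - 1*(-1/24762) = 4288 + 1/24762 = 106179457/24762 ≈ 4288.0)
x(n, r) = 2 + 2*√33 (x(n, r) = 2 + √(45 + 87) = 2 + √132 = 2 + 2*√33)
(11206 + c)/(x(164, 151) + 18625) = (11206 + 106179457/24762)/((2 + 2*√33) + 18625) = 383662429/(24762*(18627 + 2*√33))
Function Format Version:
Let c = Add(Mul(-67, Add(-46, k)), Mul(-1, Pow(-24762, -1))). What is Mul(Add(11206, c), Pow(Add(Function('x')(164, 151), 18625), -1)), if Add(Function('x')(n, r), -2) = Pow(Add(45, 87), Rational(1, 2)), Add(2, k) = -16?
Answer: Add(Rational(2382160021661, 2863849085238), Mul(Rational(-383662429, 4295773627857), Pow(33, Rational(1, 2)))) ≈ 0.83129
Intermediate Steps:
k = -18 (k = Add(-2, -16) = -18)
c = Rational(106179457, 24762) (c = Add(Mul(-67, Add(-46, -18)), Mul(-1, Pow(-24762, -1))) = Add(Mul(-67, -64), Mul(-1, Rational(-1, 24762))) = Add(4288, Rational(1, 24762)) = Rational(106179457, 24762) ≈ 4288.0)
Function('x')(n, r) = Add(2, Mul(2, Pow(33, Rational(1, 2)))) (Function('x')(n, r) = Add(2, Pow(Add(45, 87), Rational(1, 2))) = Add(2, Pow(132, Rational(1, 2))) = Add(2, Mul(2, Pow(33, Rational(1, 2)))))
Mul(Add(11206, c), Pow(Add(Function('x')(164, 151), 18625), -1)) = Mul(Add(11206, Rational(106179457, 24762)), Pow(Add(Add(2, Mul(2, Pow(33, Rational(1, 2)))), 18625), -1)) = Mul(Rational(383662429, 24762), Pow(Add(18627, Mul(2, Pow(33, Rational(1, 2)))), -1))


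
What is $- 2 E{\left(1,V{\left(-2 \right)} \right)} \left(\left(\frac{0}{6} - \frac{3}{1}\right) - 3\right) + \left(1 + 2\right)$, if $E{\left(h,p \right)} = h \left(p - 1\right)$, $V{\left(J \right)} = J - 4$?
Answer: $-81$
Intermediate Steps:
$V{\left(J \right)} = -4 + J$
$E{\left(h,p \right)} = h \left(-1 + p\right)$
$- 2 E{\left(1,V{\left(-2 \right)} \right)} \left(\left(\frac{0}{6} - \frac{3}{1}\right) - 3\right) + \left(1 + 2\right) = - 2 \cdot 1 \left(-1 - 6\right) \left(\left(\frac{0}{6} - \frac{3}{1}\right) - 3\right) + \left(1 + 2\right) = - 2 \cdot 1 \left(-1 - 6\right) \left(\left(0 \cdot \frac{1}{6} - 3\right) - 3\right) + 3 = - 2 \cdot 1 \left(-7\right) \left(\left(0 - 3\right) - 3\right) + 3 = - 2 \left(- 7 \left(-3 - 3\right)\right) + 3 = - 2 \left(\left(-7\right) \left(-6\right)\right) + 3 = \left(-2\right) 42 + 3 = -84 + 3 = -81$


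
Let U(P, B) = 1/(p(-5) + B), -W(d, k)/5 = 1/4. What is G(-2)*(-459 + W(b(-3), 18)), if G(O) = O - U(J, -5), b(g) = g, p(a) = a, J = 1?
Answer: 34979/40 ≈ 874.47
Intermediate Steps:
W(d, k) = -5/4
U(P, B) = 1/(-5 + B)
G(O) = ⅒ + O (G(O) = O - 1/(-5 - 5) = O - 1/(-10) = O - 1*(-⅒) = O + ⅒ = ⅒ + O)
G(-2)*(-459 + W(b(-3), 18)) = (⅒ - 2)*(-459 - 5/4) = -19/10*(-1841/4) = 34979/40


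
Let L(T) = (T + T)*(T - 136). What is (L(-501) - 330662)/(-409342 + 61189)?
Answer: -307612/348153 ≈ -0.88355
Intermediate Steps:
L(T) = 2*T*(-136 + T) (L(T) = (2*T)*(-136 + T) = 2*T*(-136 + T))
(L(-501) - 330662)/(-409342 + 61189) = (2*(-501)*(-136 - 501) - 330662)/(-409342 + 61189) = (2*(-501)*(-637) - 330662)/(-348153) = (638274 - 330662)*(-1/348153) = 307612*(-1/348153) = -307612/348153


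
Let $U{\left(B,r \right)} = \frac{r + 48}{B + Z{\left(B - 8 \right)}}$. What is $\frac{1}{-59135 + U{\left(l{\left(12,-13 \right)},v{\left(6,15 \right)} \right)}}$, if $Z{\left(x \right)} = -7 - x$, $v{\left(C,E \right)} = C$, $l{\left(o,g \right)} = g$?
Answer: $- \frac{1}{59081} \approx -1.6926 \cdot 10^{-5}$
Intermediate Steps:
$U{\left(B,r \right)} = 48 + r$ ($U{\left(B,r \right)} = \frac{r + 48}{B - \left(-1 + B\right)} = \frac{48 + r}{B - \left(-1 + B\right)} = \frac{48 + r}{1} = \left(48 + r\right) 1 = 48 + r$)
$\frac{1}{-59135 + U{\left(l{\left(12,-13 \right)},v{\left(6,15 \right)} \right)}} = \frac{1}{-59135 + \left(48 + 6\right)} = \frac{1}{-59135 + 54} = \frac{1}{-59081} = - \frac{1}{59081}$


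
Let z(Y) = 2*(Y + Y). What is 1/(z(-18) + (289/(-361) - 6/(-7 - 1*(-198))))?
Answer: -68951/5021837 ≈ -0.013730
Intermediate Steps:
z(Y) = 4*Y (z(Y) = 2*(2*Y) = 4*Y)
1/(z(-18) + (289/(-361) - 6/(-7 - 1*(-198)))) = 1/(4*(-18) + (289/(-361) - 6/(-7 - 1*(-198)))) = 1/(-72 + (289*(-1/361) - 6/(-7 + 198))) = 1/(-72 + (-289/361 - 6/191)) = 1/(-72 - 57365/68951) = 1/(-5021837/68951) = -68951/5021837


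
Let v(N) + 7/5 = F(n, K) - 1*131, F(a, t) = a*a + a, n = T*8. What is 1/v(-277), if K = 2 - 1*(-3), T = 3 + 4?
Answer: 5/15298 ≈ 0.00032684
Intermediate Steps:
T = 7
K = 5 (K = 2 + 3 = 5)
n = 56 (n = 7*8 = 56)
F(a, t) = a + a² (F(a, t) = a² + a = a + a²)
v(N) = 15298/5 (v(N) = -7/5 + (56*(1 + 56) - 1*131) = -7/5 + (56*57 - 131) = -7/5 + (3192 - 131) = -7/5 + 3061 = 15298/5)
1/v(-277) = 1/(15298/5) = 5/15298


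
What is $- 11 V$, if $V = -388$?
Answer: $4268$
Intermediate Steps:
$- 11 V = \left(-11\right) \left(-388\right) = 4268$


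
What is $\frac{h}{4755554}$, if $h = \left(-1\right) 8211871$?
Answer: $- \frac{8211871}{4755554} \approx -1.7268$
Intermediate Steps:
$h = -8211871$
$\frac{h}{4755554} = - \frac{8211871}{4755554}$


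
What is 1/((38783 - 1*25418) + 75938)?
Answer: 1/89303 ≈ 1.1198e-5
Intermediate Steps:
1/((38783 - 1*25418) + 75938) = 1/((38783 - 25418) + 75938) = 1/(13365 + 75938) = 1/89303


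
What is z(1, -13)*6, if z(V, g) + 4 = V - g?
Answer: 60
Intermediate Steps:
z(V, g) = -4 + V - g (z(V, g) = -4 + (V - g) = -4 + V - g)
z(1, -13)*6 = (-4 + 1 - 1*(-13))*6 = (-4 + 1 + 13)*6 = 10*6 = 60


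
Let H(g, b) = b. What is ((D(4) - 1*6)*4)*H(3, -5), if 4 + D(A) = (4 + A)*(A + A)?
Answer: -1080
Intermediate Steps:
D(A) = -4 + 2*A*(4 + A) (D(A) = -4 + (4 + A)*(A + A) = -4 + (4 + A)*(2*A) = -4 + 2*A*(4 + A))
((D(4) - 1*6)*4)*H(3, -5) = (((-4 + 2*4² + 8*4) - 1*6)*4)*(-5) = (((-4 + 2*16 + 32) - 6)*4)*(-5) = (((-4 + 32 + 32) - 6)*4)*(-5) = ((60 - 6)*4)*(-5) = (54*4)*(-5) = 216*(-5) = -1080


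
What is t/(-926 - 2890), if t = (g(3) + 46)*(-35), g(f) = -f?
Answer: 1505/3816 ≈ 0.39439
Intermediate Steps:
t = -1505 (t = (-1*3 + 46)*(-35) = (-3 + 46)*(-35) = 43*(-35) = -1505)
t/(-926 - 2890) = -1505/(-926 - 2890) = -1505/(-3816) = -1505*(-1/3816) = 1505/3816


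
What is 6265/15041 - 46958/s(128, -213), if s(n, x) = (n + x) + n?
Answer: -706025883/646763 ≈ -1091.6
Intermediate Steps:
s(n, x) = x + 2*n
6265/15041 - 46958/s(128, -213) = 6265/15041 - 46958/(-213 + 2*128) = 6265*(1/15041) - 46958/(-213 + 256) = 6265/15041 - 46958/43 = -706025883/646763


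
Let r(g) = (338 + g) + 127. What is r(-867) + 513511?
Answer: 513109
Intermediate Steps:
r(g) = 465 + g
r(-867) + 513511 = (465 - 867) + 513511 = -402 + 513511 = 513109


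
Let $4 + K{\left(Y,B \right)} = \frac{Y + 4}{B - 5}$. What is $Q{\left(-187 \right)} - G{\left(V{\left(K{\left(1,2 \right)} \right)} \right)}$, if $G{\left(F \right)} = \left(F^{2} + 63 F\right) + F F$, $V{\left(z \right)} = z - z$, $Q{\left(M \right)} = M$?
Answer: $-187$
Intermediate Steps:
$K{\left(Y,B \right)} = -4 + \frac{4 + Y}{-5 + B}$ ($K{\left(Y,B \right)} = -4 + \frac{Y + 4}{B - 5} = -4 + \frac{4 + Y}{-5 + B}$)
$V{\left(z \right)} = 0$
$G{\left(F \right)} = 2 F^{2} + 63 F$ ($G{\left(F \right)} = \left(F^{2} + 63 F\right) + F^{2} = 2 F^{2} + 63 F$)
$Q{\left(-187 \right)} - G{\left(V{\left(K{\left(1,2 \right)} \right)} \right)} = -187 - 0 \left(63 + 2 \cdot 0\right) = -187 - 0 \left(63 + 0\right) = -187 - 0 \cdot 63 = -187 - 0 = -187 + 0 = -187$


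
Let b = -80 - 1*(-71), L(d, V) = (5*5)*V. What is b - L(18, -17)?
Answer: 416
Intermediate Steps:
L(d, V) = 25*V
b = -9 (b = -80 + 71 = -9)
b - L(18, -17) = -9 - 25*(-17) = -9 - 1*(-425) = -9 + 425 = 416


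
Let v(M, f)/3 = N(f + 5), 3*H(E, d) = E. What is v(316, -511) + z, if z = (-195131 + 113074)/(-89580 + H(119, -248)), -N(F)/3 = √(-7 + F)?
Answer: 246171/268621 - 27*I*√57 ≈ 0.91642 - 203.85*I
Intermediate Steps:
H(E, d) = E/3
N(F) = -3*√(-7 + F)
v(M, f) = -9*√(-2 + f) (v(M, f) = 3*(-3*√(-7 + (f + 5))) = 3*(-3*√(-7 + (5 + f))) = 3*(-3*√(-2 + f)) = -9*√(-2 + f))
z = 246171/268621 (z = (-195131 + 113074)/(-89580 + (⅓)*119) = -82057/(-89580 + 119/3) = -82057/(-268621/3) = -82057*(-3/268621) = 246171/268621 ≈ 0.91642)
v(316, -511) + z = -9*√(-2 - 511) + 246171/268621 = -27*I*√57 + 246171/268621 = 246171/268621 - 27*I*√57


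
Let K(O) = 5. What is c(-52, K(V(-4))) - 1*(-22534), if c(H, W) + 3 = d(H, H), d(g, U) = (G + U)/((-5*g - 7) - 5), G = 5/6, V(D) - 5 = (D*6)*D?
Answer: 33525821/1488 ≈ 22531.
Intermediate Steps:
V(D) = 5 + 6*D² (V(D) = 5 + (D*6)*D = 5 + (6*D)*D = 5 + 6*D²)
G = ⅚ (G = 5*(⅙) = ⅚ ≈ 0.83333)
d(g, U) = (⅚ + U)/(-12 - 5*g) (d(g, U) = (⅚ + U)/((-5*g - 7) - 5) = (⅚ + U)/((-7 - 5*g) - 5) = (⅚ + U)/(-12 - 5*g))
c(H, W) = -3 + (-5 - 6*H)/(6*(12 + 5*H))
c(-52, K(V(-4))) - 1*(-22534) = (-221 - 96*(-52))/(6*(12 + 5*(-52))) - 1*(-22534) = (-221 + 4992)/(6*(12 - 260)) + 22534 = (⅙)*4771/(-248) + 22534 = (⅙)*(-1/248)*4771 + 22534 = -4771/1488 + 22534 = 33525821/1488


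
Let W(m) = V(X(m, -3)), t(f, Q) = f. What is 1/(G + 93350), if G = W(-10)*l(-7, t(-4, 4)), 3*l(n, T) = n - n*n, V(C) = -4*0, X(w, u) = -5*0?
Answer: 1/93350 ≈ 1.0712e-5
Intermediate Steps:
X(w, u) = 0
V(C) = 0
W(m) = 0
l(n, T) = -n**2/3 + n/3 (l(n, T) = (n - n*n)/3 = (n - n**2)/3 = -n**2/3 + n/3)
G = 0 (G = 0*((1/3)*(-7)*(1 - 1*(-7))) = 0*((1/3)*(-7)*(1 + 7)) = 0*((1/3)*(-7)*8) = 0*(-56/3) = 0)
1/(G + 93350) = 1/(0 + 93350) = 1/93350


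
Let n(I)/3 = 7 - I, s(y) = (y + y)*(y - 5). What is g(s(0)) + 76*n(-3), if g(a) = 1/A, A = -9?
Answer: 20519/9 ≈ 2279.9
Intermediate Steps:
s(y) = 2*y*(-5 + y) (s(y) = (2*y)*(-5 + y) = 2*y*(-5 + y))
n(I) = 21 - 3*I (n(I) = 3*(7 - I) = 21 - 3*I)
g(a) = -⅑ (g(a) = 1/(-9) = -⅑)
g(s(0)) + 76*n(-3) = -⅑ + 76*(21 - 3*(-3)) = -⅑ + 76*(21 + 9) = -⅑ + 76*30 = -⅑ + 2280 = 20519/9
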